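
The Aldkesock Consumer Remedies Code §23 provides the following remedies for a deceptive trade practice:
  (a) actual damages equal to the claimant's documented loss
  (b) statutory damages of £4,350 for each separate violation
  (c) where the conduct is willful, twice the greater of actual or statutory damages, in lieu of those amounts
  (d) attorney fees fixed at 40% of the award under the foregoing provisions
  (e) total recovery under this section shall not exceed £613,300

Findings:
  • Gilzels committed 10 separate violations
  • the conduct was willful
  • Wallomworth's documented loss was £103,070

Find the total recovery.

Statutory damages: 10 × £4,350 = £43,500
Greater of actual damages (£103,070) or statutory damages (£43,500): £103,070
Doubled: 2 × £103,070 = £206,140
Attorney fees: 40% of £206,140 = £82,456
Total before cap: £206,140 + £82,456 = £288,596
Cap at £613,300: £288,596 is within the cap, no reduction.

£288,596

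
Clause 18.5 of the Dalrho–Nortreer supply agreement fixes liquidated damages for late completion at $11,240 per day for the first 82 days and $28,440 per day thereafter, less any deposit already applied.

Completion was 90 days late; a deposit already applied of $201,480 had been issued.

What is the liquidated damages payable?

$947,720

First 82 days: 82 × $11,240 = $921,680
Remaining days: (90 − 82) × $28,440 = $227,520
Accrued per-day damages: $921,680 + $227,520 = $1,149,200
Less deposit already applied: $1,149,200 − $201,480 = $947,720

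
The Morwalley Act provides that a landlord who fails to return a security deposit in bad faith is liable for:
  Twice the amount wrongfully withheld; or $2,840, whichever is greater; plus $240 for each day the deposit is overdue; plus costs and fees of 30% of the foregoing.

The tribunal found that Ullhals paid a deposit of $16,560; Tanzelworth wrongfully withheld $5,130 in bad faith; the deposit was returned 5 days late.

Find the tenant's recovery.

Doubled: 2 × $5,130 = $10,260
Minimum $2,840: $10,260 meets the minimum, no increase.
Late-return penalty: 5 × $240 = $1,200
Damages plus late penalty: $10,260 + $1,200 = $11,460
Costs and fees: 30% of $11,460 = $3,438
Total recovery: $11,460 + $3,438 = $14,898

Recovery: $14,898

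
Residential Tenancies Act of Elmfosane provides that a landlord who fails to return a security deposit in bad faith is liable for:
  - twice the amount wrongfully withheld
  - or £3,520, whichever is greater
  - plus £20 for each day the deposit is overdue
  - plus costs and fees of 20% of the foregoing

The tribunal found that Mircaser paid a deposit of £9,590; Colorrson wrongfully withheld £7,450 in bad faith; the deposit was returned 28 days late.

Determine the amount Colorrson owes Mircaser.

£18,552

Doubled: 2 × £7,450 = £14,900
Minimum £3,520: £14,900 meets the minimum, no increase.
Late-return penalty: 28 × £20 = £560
Damages plus late penalty: £14,900 + £560 = £15,460
Costs and fees: 20% of £15,460 = £3,092
Total recovery: £15,460 + £3,092 = £18,552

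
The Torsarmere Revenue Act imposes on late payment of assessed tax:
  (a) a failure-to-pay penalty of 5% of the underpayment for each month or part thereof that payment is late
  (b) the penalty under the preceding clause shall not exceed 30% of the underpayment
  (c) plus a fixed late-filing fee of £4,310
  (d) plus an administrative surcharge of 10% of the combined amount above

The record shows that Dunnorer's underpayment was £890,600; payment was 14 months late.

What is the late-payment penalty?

Accrued rate: 5% × 14 = 70%, capped at 30% → 30%
Failure-to-pay penalty: 30% of £890,600 = £267,180
Penalty before surcharge: £267,180 + £4,310 = £271,490
Administrative surcharge: 10% of £271,490 = £27,149
Total penalty: £271,490 + £27,149 = £298,639

£298,639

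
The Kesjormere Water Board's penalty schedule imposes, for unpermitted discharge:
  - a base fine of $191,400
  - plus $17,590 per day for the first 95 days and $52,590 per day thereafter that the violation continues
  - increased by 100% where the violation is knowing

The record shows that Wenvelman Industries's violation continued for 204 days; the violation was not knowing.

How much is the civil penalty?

First 95 days: 95 × $17,590 = $1,671,050
Remaining days: (204 − 95) × $52,590 = $5,732,310
Per-day component: $1,671,050 + $5,732,310 = $7,403,360
Base plus per-day: $191,400 + $7,403,360 = $7,594,760
The violation was not knowing: no 100% increase.

$7,594,760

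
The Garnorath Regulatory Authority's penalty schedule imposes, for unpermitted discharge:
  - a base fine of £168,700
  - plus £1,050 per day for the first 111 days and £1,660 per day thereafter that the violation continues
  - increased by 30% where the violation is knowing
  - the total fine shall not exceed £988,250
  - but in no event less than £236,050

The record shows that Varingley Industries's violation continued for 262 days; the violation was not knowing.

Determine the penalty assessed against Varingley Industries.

£535,910

First 111 days: 111 × £1,050 = £116,550
Remaining days: (262 − 111) × £1,660 = £250,660
Per-day component: £116,550 + £250,660 = £367,210
Base plus per-day: £168,700 + £367,210 = £535,910
The violation was not knowing: no 30% increase.
Cap at £988,250: £535,910 is within the cap, no reduction.
Minimum £236,050: £535,910 meets the minimum, no increase.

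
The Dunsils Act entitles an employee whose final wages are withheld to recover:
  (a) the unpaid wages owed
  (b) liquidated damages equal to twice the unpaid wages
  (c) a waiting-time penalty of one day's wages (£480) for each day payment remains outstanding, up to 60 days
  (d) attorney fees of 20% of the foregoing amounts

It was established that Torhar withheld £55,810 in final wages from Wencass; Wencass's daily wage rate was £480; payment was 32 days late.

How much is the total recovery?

Doubled: 2 × £55,810 = £111,620
Penalty days: min(32, 60) = 32
Waiting-time penalty: 32 × £480 = £15,360
Subtotal: £55,810 + £111,620 + £15,360 = £182,790
Attorney fees: 20% of £182,790 = £36,558
Total award: £182,790 + £36,558 = £219,348

Total award: £219,348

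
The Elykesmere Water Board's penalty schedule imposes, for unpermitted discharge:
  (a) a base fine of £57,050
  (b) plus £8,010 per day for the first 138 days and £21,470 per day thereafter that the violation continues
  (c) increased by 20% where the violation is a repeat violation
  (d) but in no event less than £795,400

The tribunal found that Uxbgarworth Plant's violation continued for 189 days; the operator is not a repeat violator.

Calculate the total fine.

£2,257,400

First 138 days: 138 × £8,010 = £1,105,380
Remaining days: (189 − 138) × £21,470 = £1,094,970
Per-day component: £1,105,380 + £1,094,970 = £2,200,350
Base plus per-day: £57,050 + £2,200,350 = £2,257,400
The operator is not a repeat violator: no 20% increase.
Minimum £795,400: £2,257,400 meets the minimum, no increase.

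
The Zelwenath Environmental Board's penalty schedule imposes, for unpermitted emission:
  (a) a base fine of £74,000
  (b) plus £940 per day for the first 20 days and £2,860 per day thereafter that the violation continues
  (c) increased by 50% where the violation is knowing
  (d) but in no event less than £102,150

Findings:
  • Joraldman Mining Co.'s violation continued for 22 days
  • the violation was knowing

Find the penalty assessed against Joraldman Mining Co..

£147,780

First 20 days: 20 × £940 = £18,800
Remaining days: (22 − 20) × £2,860 = £5,720
Per-day component: £18,800 + £5,720 = £24,520
Base plus per-day: £74,000 + £24,520 = £98,520
Enhancement: 50% of £98,520 = £49,260
Enhanced fine: £98,520 + £49,260 = £147,780
Minimum £102,150: £147,780 meets the minimum, no increase.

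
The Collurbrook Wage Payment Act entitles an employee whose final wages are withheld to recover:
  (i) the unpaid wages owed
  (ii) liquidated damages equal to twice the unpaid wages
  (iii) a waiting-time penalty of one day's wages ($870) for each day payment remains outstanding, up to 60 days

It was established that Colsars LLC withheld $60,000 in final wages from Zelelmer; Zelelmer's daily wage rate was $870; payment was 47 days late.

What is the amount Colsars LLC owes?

Doubled: 2 × $60,000 = $120,000
Penalty days: min(47, 60) = 47
Waiting-time penalty: 47 × $870 = $40,890
Total award: $60,000 + $120,000 + $40,890 = $220,890

$220,890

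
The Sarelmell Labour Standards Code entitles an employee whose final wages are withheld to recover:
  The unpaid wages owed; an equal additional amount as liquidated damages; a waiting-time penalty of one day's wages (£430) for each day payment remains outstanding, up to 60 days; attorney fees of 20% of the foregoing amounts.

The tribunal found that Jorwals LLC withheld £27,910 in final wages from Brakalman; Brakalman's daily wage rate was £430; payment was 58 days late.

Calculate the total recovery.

£96,912

Liquidated damages (equal amount): £27,910
Penalty days: min(58, 60) = 58
Waiting-time penalty: 58 × £430 = £24,940
Subtotal: £27,910 + £27,910 + £24,940 = £80,760
Attorney fees: 20% of £80,760 = £16,152
Total award: £80,760 + £16,152 = £96,912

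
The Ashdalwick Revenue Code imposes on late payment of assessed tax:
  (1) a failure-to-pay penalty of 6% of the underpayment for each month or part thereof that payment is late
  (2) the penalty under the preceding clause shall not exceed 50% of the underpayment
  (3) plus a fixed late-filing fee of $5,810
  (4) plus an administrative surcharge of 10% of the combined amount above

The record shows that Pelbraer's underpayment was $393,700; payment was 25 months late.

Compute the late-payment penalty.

$222,926

Accrued rate: 6% × 25 = 150%, capped at 50% → 50%
Failure-to-pay penalty: 50% of $393,700 = $196,850
Penalty before surcharge: $196,850 + $5,810 = $202,660
Administrative surcharge: 10% of $202,660 = $20,266
Total penalty: $202,660 + $20,266 = $222,926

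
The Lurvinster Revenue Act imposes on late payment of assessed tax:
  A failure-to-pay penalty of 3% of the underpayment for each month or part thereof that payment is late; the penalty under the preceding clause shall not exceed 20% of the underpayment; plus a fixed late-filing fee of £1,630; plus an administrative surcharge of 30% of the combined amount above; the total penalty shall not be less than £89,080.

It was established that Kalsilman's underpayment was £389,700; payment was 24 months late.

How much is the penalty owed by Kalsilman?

£103,441

Accrued rate: 3% × 24 = 72%, capped at 20% → 20%
Failure-to-pay penalty: 20% of £389,700 = £77,940
Penalty before surcharge: £77,940 + £1,630 = £79,570
Administrative surcharge: 30% of £79,570 = £23,871
Total penalty: £79,570 + £23,871 = £103,441
Minimum £89,080: £103,441 meets the minimum, no increase.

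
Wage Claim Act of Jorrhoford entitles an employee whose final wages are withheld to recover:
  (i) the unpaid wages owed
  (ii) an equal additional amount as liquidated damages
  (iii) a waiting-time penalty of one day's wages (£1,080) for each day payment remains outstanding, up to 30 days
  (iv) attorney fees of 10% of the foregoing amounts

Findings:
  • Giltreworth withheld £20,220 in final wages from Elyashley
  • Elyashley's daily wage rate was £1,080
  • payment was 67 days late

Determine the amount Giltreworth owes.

Liquidated damages (equal amount): £20,220
Penalty days: min(67, 30) = 30
Waiting-time penalty: 30 × £1,080 = £32,400
Subtotal: £20,220 + £20,220 + £32,400 = £72,840
Attorney fees: 10% of £72,840 = £7,284
Total award: £72,840 + £7,284 = £80,124

£80,124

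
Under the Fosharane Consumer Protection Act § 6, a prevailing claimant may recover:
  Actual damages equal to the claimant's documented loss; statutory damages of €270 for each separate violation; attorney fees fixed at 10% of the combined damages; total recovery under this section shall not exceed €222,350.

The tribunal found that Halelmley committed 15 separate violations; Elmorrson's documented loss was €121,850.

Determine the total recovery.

€138,490

Statutory damages: 15 × €270 = €4,050
Combined damages: €121,850 + €4,050 = €125,900
Attorney fees: 10% of €125,900 = €12,590
Total before cap: €125,900 + €12,590 = €138,490
Cap at €222,350: €138,490 is within the cap, no reduction.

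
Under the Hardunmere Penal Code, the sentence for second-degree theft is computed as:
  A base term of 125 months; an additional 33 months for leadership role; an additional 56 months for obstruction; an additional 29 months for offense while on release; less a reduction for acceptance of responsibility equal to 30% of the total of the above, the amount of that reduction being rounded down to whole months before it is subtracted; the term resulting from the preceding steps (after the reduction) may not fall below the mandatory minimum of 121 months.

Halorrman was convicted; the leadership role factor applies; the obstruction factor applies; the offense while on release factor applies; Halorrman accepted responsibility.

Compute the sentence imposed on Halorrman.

171 months

Leadership role enhancement: +33 months
Obstruction enhancement: +56 months
Offense while on release enhancement: +29 months
Adjusted term: 125 months + 33 months + 56 months + 29 months = 243 months
Acceptance of responsibility reduction: 30% of 243 months = 72 months (rounded down)
After reduction: 243 − 72 = 171 months
Minimum 121 months: 171 months meets the minimum, no increase.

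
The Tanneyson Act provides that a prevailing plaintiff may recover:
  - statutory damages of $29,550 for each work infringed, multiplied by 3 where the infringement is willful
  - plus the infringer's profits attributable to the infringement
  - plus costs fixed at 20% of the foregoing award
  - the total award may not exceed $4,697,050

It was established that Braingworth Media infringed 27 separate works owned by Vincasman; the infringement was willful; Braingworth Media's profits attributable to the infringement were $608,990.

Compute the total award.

Statutory damages: 27 × $29,550 = $797,850
Trebled: 3 × $797,850 = $2,393,550
Combined award: $2,393,550 + $608,990 = $3,002,540
Costs: 20% of $3,002,540 = $600,508
Award plus costs: $3,002,540 + $600,508 = $3,603,048
Cap at $4,697,050: $3,603,048 is within the cap, no reduction.

$3,603,048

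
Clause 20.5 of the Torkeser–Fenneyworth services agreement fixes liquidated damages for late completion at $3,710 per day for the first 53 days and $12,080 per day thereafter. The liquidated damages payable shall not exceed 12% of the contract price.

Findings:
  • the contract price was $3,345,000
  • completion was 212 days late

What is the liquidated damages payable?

First 53 days: 53 × $3,710 = $196,630
Remaining days: (212 − 53) × $12,080 = $1,920,720
Accrued per-day damages: $196,630 + $1,920,720 = $2,117,350
Cap: 12% of $3,345,000 = $401,400
Cap at $401,400: $2,117,350 exceeds the cap → $401,400

Liquidated damages: $401,400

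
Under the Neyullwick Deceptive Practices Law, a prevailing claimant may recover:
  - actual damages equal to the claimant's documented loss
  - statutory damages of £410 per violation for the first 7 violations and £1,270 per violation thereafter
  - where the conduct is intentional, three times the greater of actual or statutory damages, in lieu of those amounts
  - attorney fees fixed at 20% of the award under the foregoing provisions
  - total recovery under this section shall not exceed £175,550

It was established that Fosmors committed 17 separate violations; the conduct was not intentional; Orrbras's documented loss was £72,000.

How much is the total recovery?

First 7 violations: 7 × £410 = £2,870
Remaining violations: (17 − 7) × £1,270 = £12,700
Statutory damages: £2,870 + £12,700 = £15,570
Conduct not intentional: the in-lieu enhancement does not apply.
Actual plus statutory damages: £72,000 + £15,570 = £87,570
Attorney fees: 20% of £87,570 = £17,514
Total before cap: £87,570 + £17,514 = £105,084
Cap at £175,550: £105,084 is within the cap, no reduction.

£105,084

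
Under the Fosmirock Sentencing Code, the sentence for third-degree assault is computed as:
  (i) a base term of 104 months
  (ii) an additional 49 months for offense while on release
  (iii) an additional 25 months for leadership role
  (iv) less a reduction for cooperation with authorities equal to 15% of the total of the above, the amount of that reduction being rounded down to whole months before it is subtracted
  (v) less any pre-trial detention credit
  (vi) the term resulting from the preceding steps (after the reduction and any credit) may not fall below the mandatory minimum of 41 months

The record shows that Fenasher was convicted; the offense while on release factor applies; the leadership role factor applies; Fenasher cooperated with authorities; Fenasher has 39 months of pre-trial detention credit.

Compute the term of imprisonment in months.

Offense while on release enhancement: +49 months
Leadership role enhancement: +25 months
Adjusted term: 104 months + 49 months + 25 months = 178 months
Cooperation with authorities reduction: 15% of 178 months = 26 months (rounded down)
After reduction: 178 − 26 = 152 months
Less pre-trial detention credit: 152 months − 39 months = 113 months
Minimum 41 months: 113 months meets the minimum, no increase.

113 months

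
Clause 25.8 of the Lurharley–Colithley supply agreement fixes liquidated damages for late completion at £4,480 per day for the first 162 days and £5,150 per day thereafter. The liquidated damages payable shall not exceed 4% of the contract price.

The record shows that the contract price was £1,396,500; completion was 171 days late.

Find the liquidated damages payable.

First 162 days: 162 × £4,480 = £725,760
Remaining days: (171 − 162) × £5,150 = £46,350
Accrued per-day damages: £725,760 + £46,350 = £772,110
Cap: 4% of £1,396,500 = £55,860
Cap at £55,860: £772,110 exceeds the cap → £55,860

£55,860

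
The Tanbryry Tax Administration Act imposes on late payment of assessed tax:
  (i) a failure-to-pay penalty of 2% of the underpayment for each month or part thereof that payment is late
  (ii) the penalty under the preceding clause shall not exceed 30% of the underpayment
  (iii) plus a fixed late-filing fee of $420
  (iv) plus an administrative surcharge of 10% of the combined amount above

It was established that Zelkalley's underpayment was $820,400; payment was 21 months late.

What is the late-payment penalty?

$271,194

Accrued rate: 2% × 21 = 42%, capped at 30% → 30%
Failure-to-pay penalty: 30% of $820,400 = $246,120
Penalty before surcharge: $246,120 + $420 = $246,540
Administrative surcharge: 10% of $246,540 = $24,654
Total penalty: $246,540 + $24,654 = $271,194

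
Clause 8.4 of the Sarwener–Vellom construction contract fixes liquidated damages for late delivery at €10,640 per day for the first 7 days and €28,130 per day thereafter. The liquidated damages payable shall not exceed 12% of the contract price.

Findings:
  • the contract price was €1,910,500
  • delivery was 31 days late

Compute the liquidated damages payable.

Liquidated damages: €229,260

First 7 days: 7 × €10,640 = €74,480
Remaining days: (31 − 7) × €28,130 = €675,120
Accrued per-day damages: €74,480 + €675,120 = €749,600
Cap: 12% of €1,910,500 = €229,260
Cap at €229,260: €749,600 exceeds the cap → €229,260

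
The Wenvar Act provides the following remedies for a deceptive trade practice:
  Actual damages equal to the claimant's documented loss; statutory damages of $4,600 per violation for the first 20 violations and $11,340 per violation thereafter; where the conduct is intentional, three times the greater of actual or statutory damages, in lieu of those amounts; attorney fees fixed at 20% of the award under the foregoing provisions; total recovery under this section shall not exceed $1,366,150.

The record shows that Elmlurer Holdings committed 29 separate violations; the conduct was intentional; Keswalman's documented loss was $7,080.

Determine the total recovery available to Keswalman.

$698,616

First 20 violations: 20 × $4,600 = $92,000
Remaining violations: (29 − 20) × $11,340 = $102,060
Statutory damages: $92,000 + $102,060 = $194,060
Greater of actual damages ($7,080) or statutory damages ($194,060): $194,060
Trebled: 3 × $194,060 = $582,180
Attorney fees: 20% of $582,180 = $116,436
Total before cap: $582,180 + $116,436 = $698,616
Cap at $1,366,150: $698,616 is within the cap, no reduction.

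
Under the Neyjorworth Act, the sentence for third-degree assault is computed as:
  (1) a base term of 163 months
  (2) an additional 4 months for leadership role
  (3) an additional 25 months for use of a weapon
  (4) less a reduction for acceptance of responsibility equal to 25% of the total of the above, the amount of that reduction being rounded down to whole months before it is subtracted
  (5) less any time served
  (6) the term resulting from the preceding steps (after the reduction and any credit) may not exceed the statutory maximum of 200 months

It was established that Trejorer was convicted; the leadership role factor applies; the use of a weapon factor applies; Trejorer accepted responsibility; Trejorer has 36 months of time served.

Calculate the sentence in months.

Leadership role enhancement: +4 months
Use of a weapon enhancement: +25 months
Adjusted term: 163 months + 4 months + 25 months = 192 months
Acceptance of responsibility reduction: 25% of 192 months = 48 months (rounded down)
After reduction: 192 − 48 = 144 months
Less time served: 144 months − 36 months = 108 months
Cap at 200 months: 108 months is within the cap, no reduction.

108 months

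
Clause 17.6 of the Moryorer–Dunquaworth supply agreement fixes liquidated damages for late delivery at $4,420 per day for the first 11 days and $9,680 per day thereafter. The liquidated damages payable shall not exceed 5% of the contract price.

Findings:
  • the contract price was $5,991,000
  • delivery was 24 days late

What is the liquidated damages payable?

Liquidated damages: $174,460

First 11 days: 11 × $4,420 = $48,620
Remaining days: (24 − 11) × $9,680 = $125,840
Accrued per-day damages: $48,620 + $125,840 = $174,460
Cap: 5% of $5,991,000 = $299,550
Cap at $299,550: $174,460 is within the cap, no reduction.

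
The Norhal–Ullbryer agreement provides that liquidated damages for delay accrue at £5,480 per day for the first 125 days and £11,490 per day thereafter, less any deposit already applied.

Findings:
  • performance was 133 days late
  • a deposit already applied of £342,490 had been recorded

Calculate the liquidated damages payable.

£434,430

First 125 days: 125 × £5,480 = £685,000
Remaining days: (133 − 125) × £11,490 = £91,920
Accrued per-day damages: £685,000 + £91,920 = £776,920
Less deposit already applied: £776,920 − £342,490 = £434,430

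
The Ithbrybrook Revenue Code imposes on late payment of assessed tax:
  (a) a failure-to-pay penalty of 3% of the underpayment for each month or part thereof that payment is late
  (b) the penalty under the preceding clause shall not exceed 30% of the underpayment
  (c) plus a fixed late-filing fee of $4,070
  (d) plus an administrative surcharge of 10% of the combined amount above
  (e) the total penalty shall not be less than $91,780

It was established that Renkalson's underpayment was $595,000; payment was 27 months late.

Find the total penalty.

Accrued rate: 3% × 27 = 81%, capped at 30% → 30%
Failure-to-pay penalty: 30% of $595,000 = $178,500
Penalty before surcharge: $178,500 + $4,070 = $182,570
Administrative surcharge: 10% of $182,570 = $18,257
Total penalty: $182,570 + $18,257 = $200,827
Minimum $91,780: $200,827 meets the minimum, no increase.

$200,827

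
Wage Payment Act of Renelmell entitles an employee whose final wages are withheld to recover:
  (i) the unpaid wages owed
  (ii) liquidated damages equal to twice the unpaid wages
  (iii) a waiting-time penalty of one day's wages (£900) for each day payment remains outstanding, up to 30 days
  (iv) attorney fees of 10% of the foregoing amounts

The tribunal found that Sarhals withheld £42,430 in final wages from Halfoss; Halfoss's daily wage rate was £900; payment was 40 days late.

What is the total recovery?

£169,719

Doubled: 2 × £42,430 = £84,860
Penalty days: min(40, 30) = 30
Waiting-time penalty: 30 × £900 = £27,000
Subtotal: £42,430 + £84,860 + £27,000 = £154,290
Attorney fees: 10% of £154,290 = £15,429
Total award: £154,290 + £15,429 = £169,719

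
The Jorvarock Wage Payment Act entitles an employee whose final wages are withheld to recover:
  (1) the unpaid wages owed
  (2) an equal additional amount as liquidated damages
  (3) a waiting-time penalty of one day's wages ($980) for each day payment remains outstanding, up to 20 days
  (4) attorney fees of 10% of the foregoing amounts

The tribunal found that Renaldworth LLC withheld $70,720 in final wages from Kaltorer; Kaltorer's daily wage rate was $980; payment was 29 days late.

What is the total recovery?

Liquidated damages (equal amount): $70,720
Penalty days: min(29, 20) = 20
Waiting-time penalty: 20 × $980 = $19,600
Subtotal: $70,720 + $70,720 + $19,600 = $161,040
Attorney fees: 10% of $161,040 = $16,104
Total award: $161,040 + $16,104 = $177,144

$177,144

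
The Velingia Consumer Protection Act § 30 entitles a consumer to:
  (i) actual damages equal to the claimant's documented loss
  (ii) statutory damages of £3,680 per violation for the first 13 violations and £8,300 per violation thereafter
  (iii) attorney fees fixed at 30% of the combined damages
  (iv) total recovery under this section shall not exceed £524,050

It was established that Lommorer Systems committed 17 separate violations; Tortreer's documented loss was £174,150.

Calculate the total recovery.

£331,747

First 13 violations: 13 × £3,680 = £47,840
Remaining violations: (17 − 13) × £8,300 = £33,200
Statutory damages: £47,840 + £33,200 = £81,040
Combined damages: £174,150 + £81,040 = £255,190
Attorney fees: 30% of £255,190 = £76,557
Total before cap: £255,190 + £76,557 = £331,747
Cap at £524,050: £331,747 is within the cap, no reduction.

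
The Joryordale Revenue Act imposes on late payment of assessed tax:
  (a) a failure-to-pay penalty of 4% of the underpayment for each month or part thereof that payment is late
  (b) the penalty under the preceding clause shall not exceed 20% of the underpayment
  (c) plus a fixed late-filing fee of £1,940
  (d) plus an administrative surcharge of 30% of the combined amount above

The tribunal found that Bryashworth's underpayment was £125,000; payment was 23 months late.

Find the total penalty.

Penalty: £35,022

Accrued rate: 4% × 23 = 92%, capped at 20% → 20%
Failure-to-pay penalty: 20% of £125,000 = £25,000
Penalty before surcharge: £25,000 + £1,940 = £26,940
Administrative surcharge: 30% of £26,940 = £8,082
Total penalty: £26,940 + £8,082 = £35,022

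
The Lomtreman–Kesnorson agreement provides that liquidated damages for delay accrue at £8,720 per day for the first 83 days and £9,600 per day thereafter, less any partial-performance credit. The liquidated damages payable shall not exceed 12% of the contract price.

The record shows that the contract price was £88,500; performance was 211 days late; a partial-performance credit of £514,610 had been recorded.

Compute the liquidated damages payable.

First 83 days: 83 × £8,720 = £723,760
Remaining days: (211 − 83) × £9,600 = £1,228,800
Accrued per-day damages: £723,760 + £1,228,800 = £1,952,560
Less partial-performance credit: £1,952,560 − £514,610 = £1,437,950
Cap: 12% of £88,500 = £10,620
Cap at £10,620: £1,437,950 exceeds the cap → £10,620

£10,620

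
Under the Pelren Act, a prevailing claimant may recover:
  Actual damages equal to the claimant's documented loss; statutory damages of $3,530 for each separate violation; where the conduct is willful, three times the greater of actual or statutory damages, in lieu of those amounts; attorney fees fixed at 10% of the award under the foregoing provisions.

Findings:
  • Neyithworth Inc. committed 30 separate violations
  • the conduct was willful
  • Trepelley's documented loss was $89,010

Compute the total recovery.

Statutory damages: 30 × $3,530 = $105,900
Greater of actual damages ($89,010) or statutory damages ($105,900): $105,900
Trebled: 3 × $105,900 = $317,700
Attorney fees: 10% of $317,700 = $31,770
Total recovery: $317,700 + $31,770 = $349,470

$349,470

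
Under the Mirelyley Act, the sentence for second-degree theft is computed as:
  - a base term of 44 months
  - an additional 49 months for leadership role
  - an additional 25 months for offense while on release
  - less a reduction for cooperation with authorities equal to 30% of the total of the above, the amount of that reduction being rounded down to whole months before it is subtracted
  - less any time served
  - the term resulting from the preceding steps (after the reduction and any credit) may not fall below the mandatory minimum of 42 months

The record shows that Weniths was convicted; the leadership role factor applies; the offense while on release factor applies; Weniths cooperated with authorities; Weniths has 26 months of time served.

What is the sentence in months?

Leadership role enhancement: +49 months
Offense while on release enhancement: +25 months
Adjusted term: 44 months + 49 months + 25 months = 118 months
Cooperation with authorities reduction: 30% of 118 months = 35 months (rounded down)
After reduction: 118 − 35 = 83 months
Less time served: 83 months − 26 months = 57 months
Minimum 42 months: 57 months meets the minimum, no increase.

57 months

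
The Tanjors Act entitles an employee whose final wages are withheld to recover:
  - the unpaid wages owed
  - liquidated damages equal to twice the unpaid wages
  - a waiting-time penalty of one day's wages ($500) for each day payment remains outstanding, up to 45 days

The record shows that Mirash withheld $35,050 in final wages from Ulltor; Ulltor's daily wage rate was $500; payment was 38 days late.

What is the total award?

$124,150

Doubled: 2 × $35,050 = $70,100
Penalty days: min(38, 45) = 38
Waiting-time penalty: 38 × $500 = $19,000
Total award: $35,050 + $70,100 + $19,000 = $124,150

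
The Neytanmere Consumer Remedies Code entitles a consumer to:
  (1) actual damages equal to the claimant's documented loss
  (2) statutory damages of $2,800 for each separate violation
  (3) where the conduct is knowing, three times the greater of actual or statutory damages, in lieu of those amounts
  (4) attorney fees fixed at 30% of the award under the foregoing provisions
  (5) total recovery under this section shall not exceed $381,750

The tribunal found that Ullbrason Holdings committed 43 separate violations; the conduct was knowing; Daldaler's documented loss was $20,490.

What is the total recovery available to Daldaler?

$381,750

Statutory damages: 43 × $2,800 = $120,400
Greater of actual damages ($20,490) or statutory damages ($120,400): $120,400
Trebled: 3 × $120,400 = $361,200
Attorney fees: 30% of $361,200 = $108,360
Total before cap: $361,200 + $108,360 = $469,560
Cap at $381,750: $469,560 exceeds the cap → $381,750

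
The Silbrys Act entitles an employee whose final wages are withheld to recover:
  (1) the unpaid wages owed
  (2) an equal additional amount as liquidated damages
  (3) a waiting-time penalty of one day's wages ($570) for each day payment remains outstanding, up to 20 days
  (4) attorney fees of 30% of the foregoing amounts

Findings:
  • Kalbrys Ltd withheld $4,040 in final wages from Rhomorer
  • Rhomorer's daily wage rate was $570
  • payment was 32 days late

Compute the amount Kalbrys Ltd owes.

Liquidated damages (equal amount): $4,040
Penalty days: min(32, 20) = 20
Waiting-time penalty: 20 × $570 = $11,400
Subtotal: $4,040 + $4,040 + $11,400 = $19,480
Attorney fees: 30% of $19,480 = $5,844
Total award: $19,480 + $5,844 = $25,324

$25,324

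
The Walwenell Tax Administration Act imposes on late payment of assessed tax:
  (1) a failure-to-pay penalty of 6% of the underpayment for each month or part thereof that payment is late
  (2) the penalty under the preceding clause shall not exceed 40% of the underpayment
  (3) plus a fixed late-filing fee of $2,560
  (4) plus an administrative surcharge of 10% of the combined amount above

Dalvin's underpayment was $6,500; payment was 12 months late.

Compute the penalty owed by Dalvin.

Accrued rate: 6% × 12 = 72%, capped at 40% → 40%
Failure-to-pay penalty: 40% of $6,500 = $2,600
Penalty before surcharge: $2,600 + $2,560 = $5,160
Administrative surcharge: 10% of $5,160 = $516
Total penalty: $5,160 + $516 = $5,676

$5,676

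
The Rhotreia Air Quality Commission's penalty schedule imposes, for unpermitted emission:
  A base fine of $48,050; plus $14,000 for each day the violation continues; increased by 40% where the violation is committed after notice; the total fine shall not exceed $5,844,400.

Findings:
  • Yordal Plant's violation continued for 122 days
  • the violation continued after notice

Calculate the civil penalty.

Per-day component: 122 × $14,000 = $1,708,000
Base plus per-day: $48,050 + $1,708,000 = $1,756,050
Enhancement: 40% of $1,756,050 = $702,420
Enhanced fine: $1,756,050 + $702,420 = $2,458,470
Cap at $5,844,400: $2,458,470 is within the cap, no reduction.

Civil penalty: $2,458,470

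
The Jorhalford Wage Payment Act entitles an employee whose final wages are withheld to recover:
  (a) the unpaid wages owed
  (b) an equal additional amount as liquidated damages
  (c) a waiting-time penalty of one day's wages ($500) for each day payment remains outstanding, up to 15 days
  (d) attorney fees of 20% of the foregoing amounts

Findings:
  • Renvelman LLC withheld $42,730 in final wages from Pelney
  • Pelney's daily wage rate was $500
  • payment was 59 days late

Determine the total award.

$111,552

Liquidated damages (equal amount): $42,730
Penalty days: min(59, 15) = 15
Waiting-time penalty: 15 × $500 = $7,500
Subtotal: $42,730 + $42,730 + $7,500 = $92,960
Attorney fees: 20% of $92,960 = $18,592
Total award: $92,960 + $18,592 = $111,552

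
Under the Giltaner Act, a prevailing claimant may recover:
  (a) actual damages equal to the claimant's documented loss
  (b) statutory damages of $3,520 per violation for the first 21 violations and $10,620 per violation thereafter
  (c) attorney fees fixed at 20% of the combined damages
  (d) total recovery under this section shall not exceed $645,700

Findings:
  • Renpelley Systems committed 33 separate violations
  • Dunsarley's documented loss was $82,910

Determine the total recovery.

$341,124

First 21 violations: 21 × $3,520 = $73,920
Remaining violations: (33 − 21) × $10,620 = $127,440
Statutory damages: $73,920 + $127,440 = $201,360
Combined damages: $82,910 + $201,360 = $284,270
Attorney fees: 20% of $284,270 = $56,854
Total before cap: $284,270 + $56,854 = $341,124
Cap at $645,700: $341,124 is within the cap, no reduction.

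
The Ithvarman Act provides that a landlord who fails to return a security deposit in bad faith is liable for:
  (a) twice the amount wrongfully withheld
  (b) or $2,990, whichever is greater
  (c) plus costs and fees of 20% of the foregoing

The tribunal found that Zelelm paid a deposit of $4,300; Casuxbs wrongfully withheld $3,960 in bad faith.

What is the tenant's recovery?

$9,504

Doubled: 2 × $3,960 = $7,920
Minimum $2,990: $7,920 meets the minimum, no increase.
Costs and fees: 20% of $7,920 = $1,584
Total recovery: $7,920 + $1,584 = $9,504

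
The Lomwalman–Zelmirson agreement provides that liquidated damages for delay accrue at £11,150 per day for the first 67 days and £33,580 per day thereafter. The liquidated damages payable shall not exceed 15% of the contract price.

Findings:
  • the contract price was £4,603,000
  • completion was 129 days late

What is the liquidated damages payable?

First 67 days: 67 × £11,150 = £747,050
Remaining days: (129 − 67) × £33,580 = £2,081,960
Accrued per-day damages: £747,050 + £2,081,960 = £2,829,010
Cap: 15% of £4,603,000 = £690,450
Cap at £690,450: £2,829,010 exceeds the cap → £690,450

Liquidated damages: £690,450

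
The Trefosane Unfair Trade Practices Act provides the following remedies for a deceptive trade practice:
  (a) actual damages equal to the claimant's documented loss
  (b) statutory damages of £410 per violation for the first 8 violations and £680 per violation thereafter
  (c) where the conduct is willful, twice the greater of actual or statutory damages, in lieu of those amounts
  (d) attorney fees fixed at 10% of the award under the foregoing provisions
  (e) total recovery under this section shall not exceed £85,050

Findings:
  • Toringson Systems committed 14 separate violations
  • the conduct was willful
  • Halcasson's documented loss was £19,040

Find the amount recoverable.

First 8 violations: 8 × £410 = £3,280
Remaining violations: (14 − 8) × £680 = £4,080
Statutory damages: £3,280 + £4,080 = £7,360
Greater of actual damages (£19,040) or statutory damages (£7,360): £19,040
Doubled: 2 × £19,040 = £38,080
Attorney fees: 10% of £38,080 = £3,808
Total before cap: £38,080 + £3,808 = £41,888
Cap at £85,050: £41,888 is within the cap, no reduction.

£41,888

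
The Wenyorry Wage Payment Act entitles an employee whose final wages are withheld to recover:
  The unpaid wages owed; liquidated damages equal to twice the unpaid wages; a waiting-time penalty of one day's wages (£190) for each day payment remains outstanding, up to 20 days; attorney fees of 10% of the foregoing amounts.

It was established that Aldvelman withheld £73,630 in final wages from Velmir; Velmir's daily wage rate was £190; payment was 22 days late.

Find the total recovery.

Doubled: 2 × £73,630 = £147,260
Penalty days: min(22, 20) = 20
Waiting-time penalty: 20 × £190 = £3,800
Subtotal: £73,630 + £147,260 + £3,800 = £224,690
Attorney fees: 10% of £224,690 = £22,469
Total award: £224,690 + £22,469 = £247,159

£247,159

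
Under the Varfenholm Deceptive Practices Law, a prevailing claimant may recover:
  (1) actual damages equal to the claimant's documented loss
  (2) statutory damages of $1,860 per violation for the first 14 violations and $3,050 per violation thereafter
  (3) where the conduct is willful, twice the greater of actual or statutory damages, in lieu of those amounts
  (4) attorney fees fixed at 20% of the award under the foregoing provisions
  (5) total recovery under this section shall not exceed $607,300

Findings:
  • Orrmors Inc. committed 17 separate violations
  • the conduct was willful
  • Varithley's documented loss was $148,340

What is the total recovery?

Total recovery: $356,016

First 14 violations: 14 × $1,860 = $26,040
Remaining violations: (17 − 14) × $3,050 = $9,150
Statutory damages: $26,040 + $9,150 = $35,190
Greater of actual damages ($148,340) or statutory damages ($35,190): $148,340
Doubled: 2 × $148,340 = $296,680
Attorney fees: 20% of $296,680 = $59,336
Total before cap: $296,680 + $59,336 = $356,016
Cap at $607,300: $356,016 is within the cap, no reduction.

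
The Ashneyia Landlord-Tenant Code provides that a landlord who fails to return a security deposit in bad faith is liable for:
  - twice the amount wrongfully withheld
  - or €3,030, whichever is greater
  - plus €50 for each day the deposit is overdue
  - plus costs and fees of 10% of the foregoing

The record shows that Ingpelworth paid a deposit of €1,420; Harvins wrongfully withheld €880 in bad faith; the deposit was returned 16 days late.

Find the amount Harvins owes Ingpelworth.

€4,213

Doubled: 2 × €880 = €1,760
Minimum €3,030: €1,760 is below the minimum → €3,030
Late-return penalty: 16 × €50 = €800
Damages plus late penalty: €3,030 + €800 = €3,830
Costs and fees: 10% of €3,830 = €383
Total recovery: €3,830 + €383 = €4,213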